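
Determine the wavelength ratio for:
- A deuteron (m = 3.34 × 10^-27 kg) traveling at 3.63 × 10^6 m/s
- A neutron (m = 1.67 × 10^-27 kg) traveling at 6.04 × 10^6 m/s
λ₁/λ₂ = 0.832

Using λ = h/(mv):

λ₁ = h/(m₁v₁) = 5.47 × 10^-14 m
λ₂ = h/(m₂v₂) = 6.57 × 10^-14 m

Ratio λ₁/λ₂ = (m₂v₂)/(m₁v₁)
         = (1.67 × 10^-27 kg × 6.04 × 10^6 m/s) / (3.34 × 10^-27 kg × 3.63 × 10^6 m/s)
         = 0.832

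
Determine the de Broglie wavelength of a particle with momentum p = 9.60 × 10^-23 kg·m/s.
6.90 × 10^-12 m

Using the de Broglie relation λ = h/p:

λ = h/p
λ = (6.626 × 10^-34 J·s) / (9.60 × 10^-23 kg·m/s)
λ = 6.90 × 10^-12 m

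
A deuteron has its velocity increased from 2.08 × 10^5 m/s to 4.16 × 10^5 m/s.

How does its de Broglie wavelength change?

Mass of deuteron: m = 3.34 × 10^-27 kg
The wavelength decreases by a factor of 2.

Using λ = h/(mv):

Initial wavelength: λ₁ = h/(mv₁) = 9.54 × 10^-13 m
Final wavelength: λ₂ = h/(mv₂) = 4.77 × 10^-13 m

Since λ ∝ 1/v, when velocity increases by a factor of 2, the wavelength decreases by a factor of 2.

λ₂/λ₁ = v₁/v₂ = 1/2

The wavelength decreases by a factor of 2.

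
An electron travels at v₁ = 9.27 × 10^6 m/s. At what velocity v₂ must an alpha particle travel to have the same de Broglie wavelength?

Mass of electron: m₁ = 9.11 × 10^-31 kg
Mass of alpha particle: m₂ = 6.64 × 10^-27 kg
v₂ = 1.27 × 10^3 m/s

For equal de Broglie wavelengths: λ₁ = λ₂

h/(m₁v₁) = h/(m₂v₂)
m₁v₁ = m₂v₂
v₂ = v₁ · (m₁/m₂)

v₂ = 9.27 × 10^6 m/s × (9.11 × 10^-31 kg / 6.64 × 10^-27 kg)
v₂ = 1.27 × 10^3 m/s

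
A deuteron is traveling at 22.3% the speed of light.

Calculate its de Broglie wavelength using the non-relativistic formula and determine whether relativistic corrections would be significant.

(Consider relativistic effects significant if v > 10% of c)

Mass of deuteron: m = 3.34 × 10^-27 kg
Yes, relativistic corrections are needed.

Using the non-relativistic de Broglie formula λ = h/(mv):

v = 22.3% × c = 6.685 × 10^7 m/s

λ = h/(mv)
λ = (6.626 × 10^-34 J·s) / (3.34 × 10^-27 kg × 6.685 × 10^7 m/s)
λ = 2.97 × 10^-15 m

Since v = 22.3% of c > 10% of c, relativistic corrections ARE significant and the actual wavelength would differ from this non-relativistic estimate.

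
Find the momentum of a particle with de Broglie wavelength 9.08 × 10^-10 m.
7.30 × 10^-25 kg·m/s

From the de Broglie relation λ = h/p, we solve for p:

p = h/λ
p = (6.626 × 10^-34 J·s) / (9.08 × 10^-10 m)
p = 7.30 × 10^-25 kg·m/s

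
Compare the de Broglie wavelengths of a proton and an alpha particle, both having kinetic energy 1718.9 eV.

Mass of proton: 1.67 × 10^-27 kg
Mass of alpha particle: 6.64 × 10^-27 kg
The proton has the longer wavelength.

Using λ = h/√(2mKE):

For proton: λ₁ = h/√(2m₁KE) = 6.91 × 10^-13 m
For alpha particle: λ₂ = h/√(2m₂KE) = 3.46 × 10^-13 m

Since λ ∝ 1/√m at constant kinetic energy, the lighter particle has the longer wavelength.

The proton has the longer de Broglie wavelength.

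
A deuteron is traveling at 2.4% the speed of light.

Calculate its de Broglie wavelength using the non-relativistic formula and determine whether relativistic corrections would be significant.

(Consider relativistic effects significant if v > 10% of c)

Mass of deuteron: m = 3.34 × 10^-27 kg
No, relativistic corrections are not needed.

Using the non-relativistic de Broglie formula λ = h/(mv):

v = 2.4% × c = 7.195 × 10^6 m/s

λ = h/(mv)
λ = (6.626 × 10^-34 J·s) / (3.34 × 10^-27 kg × 7.195 × 10^6 m/s)
λ = 2.76 × 10^-14 m

Since v = 2.4% of c < 10% of c, relativistic corrections are NOT significant and this non-relativistic result is a good approximation.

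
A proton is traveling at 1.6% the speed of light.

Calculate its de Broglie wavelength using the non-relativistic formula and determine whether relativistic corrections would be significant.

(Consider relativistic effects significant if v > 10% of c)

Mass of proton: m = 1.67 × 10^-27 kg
No, relativistic corrections are not needed.

Using the non-relativistic de Broglie formula λ = h/(mv):

v = 1.6% × c = 4.797 × 10^6 m/s

λ = h/(mv)
λ = (6.626 × 10^-34 J·s) / (1.67 × 10^-27 kg × 4.797 × 10^6 m/s)
λ = 8.27 × 10^-14 m

Since v = 1.6% of c < 10% of c, relativistic corrections are NOT significant and this non-relativistic result is a good approximation.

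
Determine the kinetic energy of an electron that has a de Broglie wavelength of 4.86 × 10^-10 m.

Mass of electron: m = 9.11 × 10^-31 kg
1.02 × 10^-18 J (or 6.37 eV)

From λ = h/√(2mKE), we solve for KE:

λ² = h²/(2mKE)
KE = h²/(2mλ²)
KE = (6.626 × 10^-34 J·s)² / (2 × 9.11 × 10^-31 kg × (4.86 × 10^-10 m)²)
KE = 1.02 × 10^-18 J
KE = 6.37 eV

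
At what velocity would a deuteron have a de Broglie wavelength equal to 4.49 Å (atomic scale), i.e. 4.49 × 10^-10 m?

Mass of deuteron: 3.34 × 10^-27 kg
4.42 × 10^2 m/s

From λ = h/(mv), solve for v:

v = h/(mλ)
v = (6.626 × 10^-34 J·s) / (3.34 × 10^-27 kg × 4.49 × 10^-10 m)
v = 4.42 × 10^2 m/s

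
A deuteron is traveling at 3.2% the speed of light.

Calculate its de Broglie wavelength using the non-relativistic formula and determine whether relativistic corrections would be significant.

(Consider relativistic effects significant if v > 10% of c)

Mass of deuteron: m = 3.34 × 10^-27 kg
No, relativistic corrections are not needed.

Using the non-relativistic de Broglie formula λ = h/(mv):

v = 3.2% × c = 9.593 × 10^6 m/s

λ = h/(mv)
λ = (6.626 × 10^-34 J·s) / (3.34 × 10^-27 kg × 9.593 × 10^6 m/s)
λ = 2.07 × 10^-14 m

Since v = 3.2% of c < 10% of c, relativistic corrections are NOT significant and this non-relativistic result is a good approximation.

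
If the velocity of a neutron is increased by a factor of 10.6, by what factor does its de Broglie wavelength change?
The wavelength decreases by a factor of 10.6.

From λ = h/(mv), the wavelength is inversely proportional to velocity:

λ ∝ 1/v

If v → 10.6v, then λ → λ/10.6

When velocity is increased by a factor of 10.6, the wavelength decreases by a factor of 10.6.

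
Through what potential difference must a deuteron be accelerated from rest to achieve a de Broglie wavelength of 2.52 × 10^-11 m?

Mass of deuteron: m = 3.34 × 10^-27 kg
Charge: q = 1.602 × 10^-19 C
6.46 × 10^-1 V

From λ = h/√(2mqV), we solve for V:

λ² = h²/(2mqV)
V = h²/(2mqλ²)
V = (6.626 × 10^-34 J·s)² / (2 × 3.34 × 10^-27 kg × 1.602 × 10^-19 C × (2.52 × 10^-11 m)²)
V = 6.46 × 10^-1 V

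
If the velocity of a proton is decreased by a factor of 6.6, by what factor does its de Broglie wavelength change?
The wavelength increases by a factor of 6.6.

From λ = h/(mv), the wavelength is inversely proportional to velocity:

λ ∝ 1/v

If v → v/6.6, then λ → 6.6λ

When velocity is decreased by a factor of 6.6, the wavelength increases by a factor of 6.6.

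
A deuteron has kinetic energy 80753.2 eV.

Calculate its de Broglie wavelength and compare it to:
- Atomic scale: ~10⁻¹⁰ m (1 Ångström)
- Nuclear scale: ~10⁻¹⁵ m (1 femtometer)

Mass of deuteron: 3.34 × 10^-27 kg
λ = 7.13 × 10^-14 m, which is between nuclear and atomic scales.

Using λ = h/√(2mKE):

KE = 80753.2 eV = 1.294 × 10^-14 J

λ = h/√(2mKE)
λ = (6.626 × 10^-34 J·s) / √(2 × 3.34 × 10^-27 kg × 1.294 × 10^-14 J)
λ = 7.13 × 10^-14 m

Comparison:
- Atomic scale (10⁻¹⁰ m): λ is 0.00071× this size
- Nuclear scale (10⁻¹⁵ m): λ is 71× this size

The wavelength is between nuclear and atomic scales.

This wavelength is appropriate for probing atomic structure but too large for nuclear physics experiments.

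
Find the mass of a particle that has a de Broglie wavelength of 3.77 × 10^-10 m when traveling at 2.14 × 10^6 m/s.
8.21 × 10^-31 kg

From the de Broglie relation λ = h/(mv), we solve for m:

m = h/(λv)
m = (6.626 × 10^-34 J·s) / (3.77 × 10^-10 m × 2.14 × 10^6 m/s)
m = 8.21 × 10^-31 kg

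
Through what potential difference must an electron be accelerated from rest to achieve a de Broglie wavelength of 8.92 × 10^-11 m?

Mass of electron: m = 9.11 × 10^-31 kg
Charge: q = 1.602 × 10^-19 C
189 V

From λ = h/√(2mqV), we solve for V:

λ² = h²/(2mqV)
V = h²/(2mqλ²)
V = (6.626 × 10^-34 J·s)² / (2 × 9.11 × 10^-31 kg × 1.602 × 10^-19 C × (8.92 × 10^-11 m)²)
V = 189 V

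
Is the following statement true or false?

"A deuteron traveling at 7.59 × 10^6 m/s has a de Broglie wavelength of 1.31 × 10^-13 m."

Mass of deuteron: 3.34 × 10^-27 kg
False

The claim is incorrect.

Using λ = h/(mv):
λ = (6.626 × 10^-34 J·s) / (3.34 × 10^-27 kg × 7.59 × 10^6 m/s)
λ = 2.61 × 10^-14 m

The actual wavelength differs from the claimed 1.31 × 10^-13 m.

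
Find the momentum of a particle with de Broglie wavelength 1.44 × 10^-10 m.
4.60 × 10^-24 kg·m/s

From the de Broglie relation λ = h/p, we solve for p:

p = h/λ
p = (6.626 × 10^-34 J·s) / (1.44 × 10^-10 m)
p = 4.60 × 10^-24 kg·m/s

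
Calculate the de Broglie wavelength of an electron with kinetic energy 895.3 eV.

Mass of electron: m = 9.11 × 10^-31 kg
4.10 × 10^-11 m

Using λ = h/√(2mKE):

First convert KE to Joules: KE = 895.3 eV = 1.434 × 10^-16 J

λ = h/√(2mKE)
λ = (6.626 × 10^-34 J·s) / √(2 × 9.11 × 10^-31 kg × 1.434 × 10^-16 J)
λ = 4.10 × 10^-11 m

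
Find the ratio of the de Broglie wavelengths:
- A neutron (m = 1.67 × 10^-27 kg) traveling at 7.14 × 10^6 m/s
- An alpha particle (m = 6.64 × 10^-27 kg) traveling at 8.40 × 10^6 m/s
λ₁/λ₂ = 4.68

Using λ = h/(mv):

λ₁ = h/(m₁v₁) = 5.56 × 10^-14 m
λ₂ = h/(m₂v₂) = 1.19 × 10^-14 m

Ratio λ₁/λ₂ = (m₂v₂)/(m₁v₁)
         = (6.64 × 10^-27 kg × 8.40 × 10^6 m/s) / (1.67 × 10^-27 kg × 7.14 × 10^6 m/s)
         = 4.68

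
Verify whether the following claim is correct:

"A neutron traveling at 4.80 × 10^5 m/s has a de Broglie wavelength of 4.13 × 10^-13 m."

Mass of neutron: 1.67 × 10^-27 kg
False

The claim is incorrect.

Using λ = h/(mv):
λ = (6.626 × 10^-34 J·s) / (1.67 × 10^-27 kg × 4.80 × 10^5 m/s)
λ = 8.27 × 10^-13 m

The actual wavelength differs from the claimed 4.13 × 10^-13 m.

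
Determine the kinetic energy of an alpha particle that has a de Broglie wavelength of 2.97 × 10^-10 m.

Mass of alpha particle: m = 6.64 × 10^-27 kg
3.75 × 10^-22 J (or 2.34 × 10^-3 eV)

From λ = h/√(2mKE), we solve for KE:

λ² = h²/(2mKE)
KE = h²/(2mλ²)
KE = (6.626 × 10^-34 J·s)² / (2 × 6.64 × 10^-27 kg × (2.97 × 10^-10 m)²)
KE = 3.75 × 10^-22 J
KE = 2.34 × 10^-3 eV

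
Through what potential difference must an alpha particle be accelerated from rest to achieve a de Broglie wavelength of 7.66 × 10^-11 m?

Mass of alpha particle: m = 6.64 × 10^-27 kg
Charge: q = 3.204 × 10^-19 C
1.76 × 10^-2 V

From λ = h/√(2mqV), we solve for V:

λ² = h²/(2mqV)
V = h²/(2mqλ²)
V = (6.626 × 10^-34 J·s)² / (2 × 6.64 × 10^-27 kg × 3.204 × 10^-19 C × (7.66 × 10^-11 m)²)
V = 1.76 × 10^-2 V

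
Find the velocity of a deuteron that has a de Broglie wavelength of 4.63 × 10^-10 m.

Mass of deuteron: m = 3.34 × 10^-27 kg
4.28 × 10^2 m/s

From the de Broglie relation λ = h/(mv), we solve for v:

v = h/(mλ)
v = (6.626 × 10^-34 J·s) / (3.34 × 10^-27 kg × 4.63 × 10^-10 m)
v = 4.28 × 10^2 m/s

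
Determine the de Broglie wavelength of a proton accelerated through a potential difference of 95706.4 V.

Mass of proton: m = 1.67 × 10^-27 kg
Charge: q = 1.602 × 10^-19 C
9.26 × 10^-14 m

When a particle is accelerated through voltage V, it gains kinetic energy KE = qV.

The de Broglie wavelength is then λ = h/√(2mqV):

λ = h/√(2mqV)
λ = (6.626 × 10^-34 J·s) / √(2 × 1.67 × 10^-27 kg × 1.602 × 10^-19 C × 95706.4 V)
λ = 9.26 × 10^-14 m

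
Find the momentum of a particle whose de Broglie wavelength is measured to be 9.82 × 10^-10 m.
6.75 × 10^-25 kg·m/s

From the de Broglie relation λ = h/p, we solve for p:

p = h/λ
p = (6.626 × 10^-34 J·s) / (9.82 × 10^-10 m)
p = 6.75 × 10^-25 kg·m/s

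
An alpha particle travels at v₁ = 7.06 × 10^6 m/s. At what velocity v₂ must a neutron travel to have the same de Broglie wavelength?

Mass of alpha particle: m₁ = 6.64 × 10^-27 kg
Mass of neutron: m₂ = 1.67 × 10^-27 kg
v₂ = 2.81 × 10^7 m/s

For equal de Broglie wavelengths: λ₁ = λ₂

h/(m₁v₁) = h/(m₂v₂)
m₁v₁ = m₂v₂
v₂ = v₁ · (m₁/m₂)

v₂ = 7.06 × 10^6 m/s × (6.64 × 10^-27 kg / 1.67 × 10^-27 kg)
v₂ = 2.81 × 10^7 m/s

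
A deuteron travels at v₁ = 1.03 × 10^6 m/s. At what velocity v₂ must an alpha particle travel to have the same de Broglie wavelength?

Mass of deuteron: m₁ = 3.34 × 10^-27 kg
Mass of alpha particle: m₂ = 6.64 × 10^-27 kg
v₂ = 5.18 × 10^5 m/s

For equal de Broglie wavelengths: λ₁ = λ₂

h/(m₁v₁) = h/(m₂v₂)
m₁v₁ = m₂v₂
v₂ = v₁ · (m₁/m₂)

v₂ = 1.03 × 10^6 m/s × (3.34 × 10^-27 kg / 6.64 × 10^-27 kg)
v₂ = 5.18 × 10^5 m/s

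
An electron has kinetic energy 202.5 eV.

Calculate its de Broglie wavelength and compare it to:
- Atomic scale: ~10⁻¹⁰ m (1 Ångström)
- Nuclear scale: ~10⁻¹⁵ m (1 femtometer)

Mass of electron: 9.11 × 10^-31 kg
λ = 8.62 × 10^-11 m, which is between nuclear and atomic scales.

Using λ = h/√(2mKE):

KE = 202.5 eV = 3.244 × 10^-17 J

λ = h/√(2mKE)
λ = (6.626 × 10^-34 J·s) / √(2 × 9.11 × 10^-31 kg × 3.244 × 10^-17 J)
λ = 8.62 × 10^-11 m

Comparison:
- Atomic scale (10⁻¹⁰ m): λ is 0.86× this size
- Nuclear scale (10⁻¹⁵ m): λ is 8.6e+04× this size

The wavelength is between nuclear and atomic scales.

This wavelength is appropriate for probing atomic structure but too large for nuclear physics experiments.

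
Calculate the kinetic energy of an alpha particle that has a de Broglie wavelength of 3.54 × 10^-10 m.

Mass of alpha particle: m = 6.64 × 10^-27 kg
2.64 × 10^-22 J (or 1.65 × 10^-3 eV)

From λ = h/√(2mKE), we solve for KE:

λ² = h²/(2mKE)
KE = h²/(2mλ²)
KE = (6.626 × 10^-34 J·s)² / (2 × 6.64 × 10^-27 kg × (3.54 × 10^-10 m)²)
KE = 2.64 × 10^-22 J
KE = 1.65 × 10^-3 eV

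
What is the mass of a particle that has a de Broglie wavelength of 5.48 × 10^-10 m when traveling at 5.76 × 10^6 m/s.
2.10 × 10^-31 kg

From the de Broglie relation λ = h/(mv), we solve for m:

m = h/(λv)
m = (6.626 × 10^-34 J·s) / (5.48 × 10^-10 m × 5.76 × 10^6 m/s)
m = 2.10 × 10^-31 kg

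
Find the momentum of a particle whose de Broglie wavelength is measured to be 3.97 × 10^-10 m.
1.67 × 10^-24 kg·m/s

From the de Broglie relation λ = h/p, we solve for p:

p = h/λ
p = (6.626 × 10^-34 J·s) / (3.97 × 10^-10 m)
p = 1.67 × 10^-24 kg·m/s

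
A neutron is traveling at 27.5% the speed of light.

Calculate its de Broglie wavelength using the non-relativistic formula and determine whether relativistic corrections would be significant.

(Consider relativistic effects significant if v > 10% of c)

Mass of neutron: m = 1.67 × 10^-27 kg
Yes, relativistic corrections are needed.

Using the non-relativistic de Broglie formula λ = h/(mv):

v = 27.5% × c = 8.244 × 10^7 m/s

λ = h/(mv)
λ = (6.626 × 10^-34 J·s) / (1.67 × 10^-27 kg × 8.244 × 10^7 m/s)
λ = 4.81 × 10^-15 m

Since v = 27.5% of c > 10% of c, relativistic corrections ARE significant and the actual wavelength would differ from this non-relativistic estimate.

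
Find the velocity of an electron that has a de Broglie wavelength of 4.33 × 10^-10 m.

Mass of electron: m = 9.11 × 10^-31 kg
1.68 × 10^6 m/s

From the de Broglie relation λ = h/(mv), we solve for v:

v = h/(mλ)
v = (6.626 × 10^-34 J·s) / (9.11 × 10^-31 kg × 4.33 × 10^-10 m)
v = 1.68 × 10^6 m/s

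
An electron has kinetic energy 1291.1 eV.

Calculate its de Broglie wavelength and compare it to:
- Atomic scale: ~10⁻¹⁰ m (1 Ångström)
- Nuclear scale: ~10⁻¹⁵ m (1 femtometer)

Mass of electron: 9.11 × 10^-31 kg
λ = 3.41 × 10^-11 m, which is between nuclear and atomic scales.

Using λ = h/√(2mKE):

KE = 1291.1 eV = 2.069 × 10^-16 J

λ = h/√(2mKE)
λ = (6.626 × 10^-34 J·s) / √(2 × 9.11 × 10^-31 kg × 2.069 × 10^-16 J)
λ = 3.41 × 10^-11 m

Comparison:
- Atomic scale (10⁻¹⁰ m): λ is 0.34× this size
- Nuclear scale (10⁻¹⁵ m): λ is 3.4e+04× this size

The wavelength is between nuclear and atomic scales.

This wavelength is appropriate for probing atomic structure but too large for nuclear physics experiments.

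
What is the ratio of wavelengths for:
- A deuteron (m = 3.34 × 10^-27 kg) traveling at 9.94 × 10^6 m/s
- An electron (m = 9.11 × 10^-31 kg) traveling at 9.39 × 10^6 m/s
λ₁/λ₂ = 2.58 × 10^-4

Using λ = h/(mv):

λ₁ = h/(m₁v₁) = 2.00 × 10^-14 m
λ₂ = h/(m₂v₂) = 7.75 × 10^-11 m

Ratio λ₁/λ₂ = (m₂v₂)/(m₁v₁)
         = (9.11 × 10^-31 kg × 9.39 × 10^6 m/s) / (3.34 × 10^-27 kg × 9.94 × 10^6 m/s)
         = 2.58 × 10^-4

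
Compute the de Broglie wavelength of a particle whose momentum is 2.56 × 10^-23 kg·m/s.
2.59 × 10^-11 m

Using the de Broglie relation λ = h/p:

λ = h/p
λ = (6.626 × 10^-34 J·s) / (2.56 × 10^-23 kg·m/s)
λ = 2.59 × 10^-11 m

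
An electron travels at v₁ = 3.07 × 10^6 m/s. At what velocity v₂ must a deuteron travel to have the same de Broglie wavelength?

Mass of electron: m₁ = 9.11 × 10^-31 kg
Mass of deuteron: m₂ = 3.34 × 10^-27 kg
v₂ = 8.37 × 10^2 m/s

For equal de Broglie wavelengths: λ₁ = λ₂

h/(m₁v₁) = h/(m₂v₂)
m₁v₁ = m₂v₂
v₂ = v₁ · (m₁/m₂)

v₂ = 3.07 × 10^6 m/s × (9.11 × 10^-31 kg / 3.34 × 10^-27 kg)
v₂ = 8.37 × 10^2 m/s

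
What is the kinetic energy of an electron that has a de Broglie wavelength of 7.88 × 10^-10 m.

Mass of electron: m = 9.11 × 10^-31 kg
3.88 × 10^-19 J (or 2.42 eV)

From λ = h/√(2mKE), we solve for KE:

λ² = h²/(2mKE)
KE = h²/(2mλ²)
KE = (6.626 × 10^-34 J·s)² / (2 × 9.11 × 10^-31 kg × (7.88 × 10^-10 m)²)
KE = 3.88 × 10^-19 J
KE = 2.42 eV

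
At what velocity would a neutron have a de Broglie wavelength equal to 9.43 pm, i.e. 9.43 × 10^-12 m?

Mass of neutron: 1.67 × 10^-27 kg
4.21 × 10^4 m/s

From λ = h/(mv), solve for v:

v = h/(mλ)
v = (6.626 × 10^-34 J·s) / (1.67 × 10^-27 kg × 9.43 × 10^-12 m)
v = 4.21 × 10^4 m/s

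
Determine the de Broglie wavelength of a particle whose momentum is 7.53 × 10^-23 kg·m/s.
8.80 × 10^-12 m

Using the de Broglie relation λ = h/p:

λ = h/p
λ = (6.626 × 10^-34 J·s) / (7.53 × 10^-23 kg·m/s)
λ = 8.80 × 10^-12 m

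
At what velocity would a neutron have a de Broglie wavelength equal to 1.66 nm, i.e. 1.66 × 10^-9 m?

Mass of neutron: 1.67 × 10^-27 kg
2.39 × 10^2 m/s

From λ = h/(mv), solve for v:

v = h/(mλ)
v = (6.626 × 10^-34 J·s) / (1.67 × 10^-27 kg × 1.66 × 10^-9 m)
v = 2.39 × 10^2 m/s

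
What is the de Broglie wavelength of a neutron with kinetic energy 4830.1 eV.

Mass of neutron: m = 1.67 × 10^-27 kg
4.12 × 10^-13 m

Using λ = h/√(2mKE):

First convert KE to Joules: KE = 4830.1 eV = 7.739 × 10^-16 J

λ = h/√(2mKE)
λ = (6.626 × 10^-34 J·s) / √(2 × 1.67 × 10^-27 kg × 7.739 × 10^-16 J)
λ = 4.12 × 10^-13 m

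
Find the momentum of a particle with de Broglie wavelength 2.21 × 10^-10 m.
3.00 × 10^-24 kg·m/s

From the de Broglie relation λ = h/p, we solve for p:

p = h/λ
p = (6.626 × 10^-34 J·s) / (2.21 × 10^-10 m)
p = 3.00 × 10^-24 kg·m/s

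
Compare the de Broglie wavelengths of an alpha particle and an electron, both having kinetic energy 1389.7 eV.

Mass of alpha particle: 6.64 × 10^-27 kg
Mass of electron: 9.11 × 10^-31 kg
The electron has the longer wavelength.

Using λ = h/√(2mKE):

For alpha particle: λ₁ = h/√(2m₁KE) = 3.85 × 10^-13 m
For electron: λ₂ = h/√(2m₂KE) = 3.29 × 10^-11 m

Since λ ∝ 1/√m at constant kinetic energy, the lighter particle has the longer wavelength.

The electron has the longer de Broglie wavelength.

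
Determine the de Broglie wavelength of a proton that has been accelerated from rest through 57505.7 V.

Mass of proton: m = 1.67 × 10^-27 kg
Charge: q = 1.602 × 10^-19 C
1.19 × 10^-13 m

When a particle is accelerated through voltage V, it gains kinetic energy KE = qV.

The de Broglie wavelength is then λ = h/√(2mqV):

λ = h/√(2mqV)
λ = (6.626 × 10^-34 J·s) / √(2 × 1.67 × 10^-27 kg × 1.602 × 10^-19 C × 57505.7 V)
λ = 1.19 × 10^-13 m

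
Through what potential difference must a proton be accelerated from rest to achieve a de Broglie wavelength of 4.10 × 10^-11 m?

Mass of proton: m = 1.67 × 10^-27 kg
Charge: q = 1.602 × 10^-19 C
4.88 × 10^-1 V

From λ = h/√(2mqV), we solve for V:

λ² = h²/(2mqV)
V = h²/(2mqλ²)
V = (6.626 × 10^-34 J·s)² / (2 × 1.67 × 10^-27 kg × 1.602 × 10^-19 C × (4.10 × 10^-11 m)²)
V = 4.88 × 10^-1 V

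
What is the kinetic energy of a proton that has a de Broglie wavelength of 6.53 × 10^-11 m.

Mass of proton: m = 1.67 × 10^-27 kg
3.08 × 10^-20 J (or 0.192 eV)

From λ = h/√(2mKE), we solve for KE:

λ² = h²/(2mKE)
KE = h²/(2mλ²)
KE = (6.626 × 10^-34 J·s)² / (2 × 1.67 × 10^-27 kg × (6.53 × 10^-11 m)²)
KE = 3.08 × 10^-20 J
KE = 0.192 eV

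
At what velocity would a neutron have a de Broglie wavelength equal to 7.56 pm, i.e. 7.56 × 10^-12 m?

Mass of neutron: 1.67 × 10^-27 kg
5.25 × 10^4 m/s

From λ = h/(mv), solve for v:

v = h/(mλ)
v = (6.626 × 10^-34 J·s) / (1.67 × 10^-27 kg × 7.56 × 10^-12 m)
v = 5.25 × 10^4 m/s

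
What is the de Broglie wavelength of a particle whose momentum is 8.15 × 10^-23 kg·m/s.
8.13 × 10^-12 m

Using the de Broglie relation λ = h/p:

λ = h/p
λ = (6.626 × 10^-34 J·s) / (8.15 × 10^-23 kg·m/s)
λ = 8.13 × 10^-12 m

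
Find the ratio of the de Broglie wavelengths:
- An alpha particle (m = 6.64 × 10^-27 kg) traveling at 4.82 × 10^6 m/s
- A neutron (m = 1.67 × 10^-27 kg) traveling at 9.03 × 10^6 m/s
λ₁/λ₂ = 0.471

Using λ = h/(mv):

λ₁ = h/(m₁v₁) = 2.07 × 10^-14 m
λ₂ = h/(m₂v₂) = 4.39 × 10^-14 m

Ratio λ₁/λ₂ = (m₂v₂)/(m₁v₁)
         = (1.67 × 10^-27 kg × 9.03 × 10^6 m/s) / (6.64 × 10^-27 kg × 4.82 × 10^6 m/s)
         = 0.471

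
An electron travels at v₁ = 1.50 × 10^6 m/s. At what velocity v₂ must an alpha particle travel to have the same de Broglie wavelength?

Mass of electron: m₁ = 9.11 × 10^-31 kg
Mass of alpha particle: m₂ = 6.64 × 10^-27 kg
v₂ = 2.06 × 10^2 m/s

For equal de Broglie wavelengths: λ₁ = λ₂

h/(m₁v₁) = h/(m₂v₂)
m₁v₁ = m₂v₂
v₂ = v₁ · (m₁/m₂)

v₂ = 1.50 × 10^6 m/s × (9.11 × 10^-31 kg / 6.64 × 10^-27 kg)
v₂ = 2.06 × 10^2 m/s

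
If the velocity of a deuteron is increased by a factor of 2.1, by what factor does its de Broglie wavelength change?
The wavelength decreases by a factor of 2.1.

From λ = h/(mv), the wavelength is inversely proportional to velocity:

λ ∝ 1/v

If v → 2.1v, then λ → λ/2.1

When velocity is increased by a factor of 2.1, the wavelength decreases by a factor of 2.1.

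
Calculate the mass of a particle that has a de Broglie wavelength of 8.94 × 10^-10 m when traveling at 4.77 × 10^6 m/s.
1.55 × 10^-31 kg

From the de Broglie relation λ = h/(mv), we solve for m:

m = h/(λv)
m = (6.626 × 10^-34 J·s) / (8.94 × 10^-10 m × 4.77 × 10^6 m/s)
m = 1.55 × 10^-31 kg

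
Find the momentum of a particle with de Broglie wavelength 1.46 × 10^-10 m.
4.54 × 10^-24 kg·m/s

From the de Broglie relation λ = h/p, we solve for p:

p = h/λ
p = (6.626 × 10^-34 J·s) / (1.46 × 10^-10 m)
p = 4.54 × 10^-24 kg·m/s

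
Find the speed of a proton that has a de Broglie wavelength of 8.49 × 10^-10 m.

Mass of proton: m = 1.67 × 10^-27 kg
4.67 × 10^2 m/s

From the de Broglie relation λ = h/(mv), we solve for v:

v = h/(mλ)
v = (6.626 × 10^-34 J·s) / (1.67 × 10^-27 kg × 8.49 × 10^-10 m)
v = 4.67 × 10^2 m/s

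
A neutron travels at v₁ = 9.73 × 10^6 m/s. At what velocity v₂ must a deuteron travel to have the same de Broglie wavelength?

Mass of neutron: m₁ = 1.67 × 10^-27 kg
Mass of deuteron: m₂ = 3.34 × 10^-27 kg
v₂ = 4.86 × 10^6 m/s

For equal de Broglie wavelengths: λ₁ = λ₂

h/(m₁v₁) = h/(m₂v₂)
m₁v₁ = m₂v₂
v₂ = v₁ · (m₁/m₂)

v₂ = 9.73 × 10^6 m/s × (1.67 × 10^-27 kg / 3.34 × 10^-27 kg)
v₂ = 4.86 × 10^6 m/s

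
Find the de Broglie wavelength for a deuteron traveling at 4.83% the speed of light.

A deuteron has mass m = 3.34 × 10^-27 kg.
1.37 × 10^-14 m

Using the de Broglie relation λ = h/(mv):

v = 4.83% × c = 1.448 × 10^7 m/s

λ = h/(mv)
λ = (6.626 × 10^-34 J·s) / (3.34 × 10^-27 kg × 1.448 × 10^7 m/s)
λ = 1.37 × 10^-14 m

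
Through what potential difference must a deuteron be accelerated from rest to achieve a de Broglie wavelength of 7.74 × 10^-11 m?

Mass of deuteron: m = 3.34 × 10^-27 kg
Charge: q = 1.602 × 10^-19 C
6.85 × 10^-2 V

From λ = h/√(2mqV), we solve for V:

λ² = h²/(2mqV)
V = h²/(2mqλ²)
V = (6.626 × 10^-34 J·s)² / (2 × 3.34 × 10^-27 kg × 1.602 × 10^-19 C × (7.74 × 10^-11 m)²)
V = 6.85 × 10^-2 V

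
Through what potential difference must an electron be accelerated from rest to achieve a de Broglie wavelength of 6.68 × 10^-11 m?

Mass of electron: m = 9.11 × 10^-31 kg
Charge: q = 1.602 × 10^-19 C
337 V

From λ = h/√(2mqV), we solve for V:

λ² = h²/(2mqV)
V = h²/(2mqλ²)
V = (6.626 × 10^-34 J·s)² / (2 × 9.11 × 10^-31 kg × 1.602 × 10^-19 C × (6.68 × 10^-11 m)²)
V = 337 V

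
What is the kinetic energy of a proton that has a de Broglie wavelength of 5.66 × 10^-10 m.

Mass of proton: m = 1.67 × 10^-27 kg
4.10 × 10^-22 J (or 2.56 × 10^-3 eV)

From λ = h/√(2mKE), we solve for KE:

λ² = h²/(2mKE)
KE = h²/(2mλ²)
KE = (6.626 × 10^-34 J·s)² / (2 × 1.67 × 10^-27 kg × (5.66 × 10^-10 m)²)
KE = 4.10 × 10^-22 J
KE = 2.56 × 10^-3 eV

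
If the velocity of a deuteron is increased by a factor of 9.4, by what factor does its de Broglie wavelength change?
The wavelength decreases by a factor of 9.4.

From λ = h/(mv), the wavelength is inversely proportional to velocity:

λ ∝ 1/v

If v → 9.4v, then λ → λ/9.4

When velocity is increased by a factor of 9.4, the wavelength decreases by a factor of 9.4.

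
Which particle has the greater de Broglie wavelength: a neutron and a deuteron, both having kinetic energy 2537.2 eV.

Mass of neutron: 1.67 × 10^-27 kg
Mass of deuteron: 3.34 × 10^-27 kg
The neutron has the longer wavelength.

Using λ = h/√(2mKE):

For neutron: λ₁ = h/√(2m₁KE) = 5.69 × 10^-13 m
For deuteron: λ₂ = h/√(2m₂KE) = 4.02 × 10^-13 m

Since λ ∝ 1/√m at constant kinetic energy, the lighter particle has the longer wavelength.

The neutron has the longer de Broglie wavelength.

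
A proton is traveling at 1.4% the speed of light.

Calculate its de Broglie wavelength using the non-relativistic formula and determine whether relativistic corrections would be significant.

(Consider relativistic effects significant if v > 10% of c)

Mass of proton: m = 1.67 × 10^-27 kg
No, relativistic corrections are not needed.

Using the non-relativistic de Broglie formula λ = h/(mv):

v = 1.4% × c = 4.197 × 10^6 m/s

λ = h/(mv)
λ = (6.626 × 10^-34 J·s) / (1.67 × 10^-27 kg × 4.197 × 10^6 m/s)
λ = 9.45 × 10^-14 m

Since v = 1.4% of c < 10% of c, relativistic corrections are NOT significant and this non-relativistic result is a good approximation.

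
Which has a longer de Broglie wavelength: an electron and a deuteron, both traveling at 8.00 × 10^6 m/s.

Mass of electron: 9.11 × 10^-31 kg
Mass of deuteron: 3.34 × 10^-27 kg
The electron has the longer wavelength.

Using λ = h/(mv), since both particles have the same velocity, the wavelength depends only on mass.

For electron: λ₁ = h/(m₁v) = 9.09 × 10^-11 m
For deuteron: λ₂ = h/(m₂v) = 2.48 × 10^-14 m

Since λ ∝ 1/m at constant velocity, the lighter particle has the longer wavelength.

The electron has the longer de Broglie wavelength.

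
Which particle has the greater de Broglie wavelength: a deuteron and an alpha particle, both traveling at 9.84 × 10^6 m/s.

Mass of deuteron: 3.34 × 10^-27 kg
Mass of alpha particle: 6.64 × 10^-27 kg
The deuteron has the longer wavelength.

Using λ = h/(mv), since both particles have the same velocity, the wavelength depends only on mass.

For deuteron: λ₁ = h/(m₁v) = 2.02 × 10^-14 m
For alpha particle: λ₂ = h/(m₂v) = 1.01 × 10^-14 m

Since λ ∝ 1/m at constant velocity, the lighter particle has the longer wavelength.

The deuteron has the longer de Broglie wavelength.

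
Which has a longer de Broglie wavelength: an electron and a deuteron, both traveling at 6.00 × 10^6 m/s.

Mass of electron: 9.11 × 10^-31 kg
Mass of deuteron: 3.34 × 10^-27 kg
The electron has the longer wavelength.

Using λ = h/(mv), since both particles have the same velocity, the wavelength depends only on mass.

For electron: λ₁ = h/(m₁v) = 1.21 × 10^-10 m
For deuteron: λ₂ = h/(m₂v) = 3.31 × 10^-14 m

Since λ ∝ 1/m at constant velocity, the lighter particle has the longer wavelength.

The electron has the longer de Broglie wavelength.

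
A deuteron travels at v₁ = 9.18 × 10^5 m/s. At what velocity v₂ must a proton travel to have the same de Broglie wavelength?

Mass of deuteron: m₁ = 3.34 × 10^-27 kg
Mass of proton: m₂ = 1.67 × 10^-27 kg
v₂ = 1.84 × 10^6 m/s

For equal de Broglie wavelengths: λ₁ = λ₂

h/(m₁v₁) = h/(m₂v₂)
m₁v₁ = m₂v₂
v₂ = v₁ · (m₁/m₂)

v₂ = 9.18 × 10^5 m/s × (3.34 × 10^-27 kg / 1.67 × 10^-27 kg)
v₂ = 1.84 × 10^6 m/s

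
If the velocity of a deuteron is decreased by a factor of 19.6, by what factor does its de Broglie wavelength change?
The wavelength increases by a factor of 19.6.

From λ = h/(mv), the wavelength is inversely proportional to velocity:

λ ∝ 1/v

If v → v/19.6, then λ → 19.6λ

When velocity is decreased by a factor of 19.6, the wavelength increases by a factor of 19.6.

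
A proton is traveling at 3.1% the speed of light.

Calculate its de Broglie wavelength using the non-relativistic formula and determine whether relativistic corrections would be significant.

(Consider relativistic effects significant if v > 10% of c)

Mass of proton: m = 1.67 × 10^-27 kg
No, relativistic corrections are not needed.

Using the non-relativistic de Broglie formula λ = h/(mv):

v = 3.1% × c = 9.294 × 10^6 m/s

λ = h/(mv)
λ = (6.626 × 10^-34 J·s) / (1.67 × 10^-27 kg × 9.294 × 10^6 m/s)
λ = 4.27 × 10^-14 m

Since v = 3.1% of c < 10% of c, relativistic corrections are NOT significant and this non-relativistic result is a good approximation.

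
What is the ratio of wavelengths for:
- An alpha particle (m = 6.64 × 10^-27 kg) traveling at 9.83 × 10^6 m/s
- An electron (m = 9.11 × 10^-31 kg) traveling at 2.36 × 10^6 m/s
λ₁/λ₂ = 3.29 × 10^-5

Using λ = h/(mv):

λ₁ = h/(m₁v₁) = 1.02 × 10^-14 m
λ₂ = h/(m₂v₂) = 3.08 × 10^-10 m

Ratio λ₁/λ₂ = (m₂v₂)/(m₁v₁)
         = (9.11 × 10^-31 kg × 2.36 × 10^6 m/s) / (6.64 × 10^-27 kg × 9.83 × 10^6 m/s)
         = 3.29 × 10^-5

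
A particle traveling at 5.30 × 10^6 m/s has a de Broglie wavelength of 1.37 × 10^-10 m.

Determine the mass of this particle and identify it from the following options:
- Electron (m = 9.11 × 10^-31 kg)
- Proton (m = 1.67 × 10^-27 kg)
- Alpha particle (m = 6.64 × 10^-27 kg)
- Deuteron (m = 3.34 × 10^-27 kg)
The particle is an electron.

From λ = h/(mv), solve for mass:

m = h/(λv)
m = (6.626 × 10^-34 J·s) / (1.37 × 10^-10 m × 5.30 × 10^6 m/s)
m = 9.13 × 10^-31 kg

Comparing with the listed masses, this is closest to an electron.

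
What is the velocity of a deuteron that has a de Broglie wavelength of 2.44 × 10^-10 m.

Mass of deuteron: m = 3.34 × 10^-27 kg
8.13 × 10^2 m/s

From the de Broglie relation λ = h/(mv), we solve for v:

v = h/(mλ)
v = (6.626 × 10^-34 J·s) / (3.34 × 10^-27 kg × 2.44 × 10^-10 m)
v = 8.13 × 10^2 m/s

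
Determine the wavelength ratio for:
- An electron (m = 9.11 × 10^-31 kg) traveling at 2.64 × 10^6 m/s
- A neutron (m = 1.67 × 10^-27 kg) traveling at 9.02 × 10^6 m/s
λ₁/λ₂ = 6.26 × 10^3

Using λ = h/(mv):

λ₁ = h/(m₁v₁) = 2.76 × 10^-10 m
λ₂ = h/(m₂v₂) = 4.40 × 10^-14 m

Ratio λ₁/λ₂ = (m₂v₂)/(m₁v₁)
         = (1.67 × 10^-27 kg × 9.02 × 10^6 m/s) / (9.11 × 10^-31 kg × 2.64 × 10^6 m/s)
         = 6.26 × 10^3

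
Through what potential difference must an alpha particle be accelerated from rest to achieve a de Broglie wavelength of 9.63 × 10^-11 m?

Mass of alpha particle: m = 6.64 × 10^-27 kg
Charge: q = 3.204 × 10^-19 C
1.11 × 10^-2 V

From λ = h/√(2mqV), we solve for V:

λ² = h²/(2mqV)
V = h²/(2mqλ²)
V = (6.626 × 10^-34 J·s)² / (2 × 6.64 × 10^-27 kg × 3.204 × 10^-19 C × (9.63 × 10^-11 m)²)
V = 1.11 × 10^-2 V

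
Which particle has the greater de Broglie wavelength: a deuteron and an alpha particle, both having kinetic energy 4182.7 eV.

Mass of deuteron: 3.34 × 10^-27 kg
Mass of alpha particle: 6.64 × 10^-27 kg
The deuteron has the longer wavelength.

Using λ = h/√(2mKE):

For deuteron: λ₁ = h/√(2m₁KE) = 3.13 × 10^-13 m
For alpha particle: λ₂ = h/√(2m₂KE) = 2.22 × 10^-13 m

Since λ ∝ 1/√m at constant kinetic energy, the lighter particle has the longer wavelength.

The deuteron has the longer de Broglie wavelength.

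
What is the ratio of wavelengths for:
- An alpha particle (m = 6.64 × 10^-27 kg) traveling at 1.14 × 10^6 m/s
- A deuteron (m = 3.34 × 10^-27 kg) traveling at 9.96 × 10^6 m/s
λ₁/λ₂ = 4.39

Using λ = h/(mv):

λ₁ = h/(m₁v₁) = 8.75 × 10^-14 m
λ₂ = h/(m₂v₂) = 1.99 × 10^-14 m

Ratio λ₁/λ₂ = (m₂v₂)/(m₁v₁)
         = (3.34 × 10^-27 kg × 9.96 × 10^6 m/s) / (6.64 × 10^-27 kg × 1.14 × 10^6 m/s)
         = 4.39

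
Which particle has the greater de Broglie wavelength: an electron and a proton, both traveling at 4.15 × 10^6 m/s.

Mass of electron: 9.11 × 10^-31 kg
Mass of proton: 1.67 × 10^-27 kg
The electron has the longer wavelength.

Using λ = h/(mv), since both particles have the same velocity, the wavelength depends only on mass.

For electron: λ₁ = h/(m₁v) = 1.75 × 10^-10 m
For proton: λ₂ = h/(m₂v) = 9.56 × 10^-14 m

Since λ ∝ 1/m at constant velocity, the lighter particle has the longer wavelength.

The electron has the longer de Broglie wavelength.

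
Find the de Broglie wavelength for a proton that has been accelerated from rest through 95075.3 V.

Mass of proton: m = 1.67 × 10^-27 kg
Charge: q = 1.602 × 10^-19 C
9.29 × 10^-14 m

When a particle is accelerated through voltage V, it gains kinetic energy KE = qV.

The de Broglie wavelength is then λ = h/√(2mqV):

λ = h/√(2mqV)
λ = (6.626 × 10^-34 J·s) / √(2 × 1.67 × 10^-27 kg × 1.602 × 10^-19 C × 95075.3 V)
λ = 9.29 × 10^-14 m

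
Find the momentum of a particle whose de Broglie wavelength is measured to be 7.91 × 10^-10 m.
8.38 × 10^-25 kg·m/s

From the de Broglie relation λ = h/p, we solve for p:

p = h/λ
p = (6.626 × 10^-34 J·s) / (7.91 × 10^-10 m)
p = 8.38 × 10^-25 kg·m/s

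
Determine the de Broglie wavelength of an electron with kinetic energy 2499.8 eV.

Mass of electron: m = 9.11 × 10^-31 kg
2.45 × 10^-11 m

Using λ = h/√(2mKE):

First convert KE to Joules: KE = 2499.8 eV = 4.005 × 10^-16 J

λ = h/√(2mKE)
λ = (6.626 × 10^-34 J·s) / √(2 × 9.11 × 10^-31 kg × 4.005 × 10^-16 J)
λ = 2.45 × 10^-11 m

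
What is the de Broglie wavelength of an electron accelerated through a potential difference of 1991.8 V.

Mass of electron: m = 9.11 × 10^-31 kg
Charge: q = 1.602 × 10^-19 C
2.75 × 10^-11 m

When a particle is accelerated through voltage V, it gains kinetic energy KE = qV.

The de Broglie wavelength is then λ = h/√(2mqV):

λ = h/√(2mqV)
λ = (6.626 × 10^-34 J·s) / √(2 × 9.11 × 10^-31 kg × 1.602 × 10^-19 C × 1991.8 V)
λ = 2.75 × 10^-11 m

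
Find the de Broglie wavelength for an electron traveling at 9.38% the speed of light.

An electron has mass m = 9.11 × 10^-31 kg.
2.59 × 10^-11 m

Using the de Broglie relation λ = h/(mv):

v = 9.38% × c = 2.812 × 10^7 m/s

λ = h/(mv)
λ = (6.626 × 10^-34 J·s) / (9.11 × 10^-31 kg × 2.812 × 10^7 m/s)
λ = 2.59 × 10^-11 m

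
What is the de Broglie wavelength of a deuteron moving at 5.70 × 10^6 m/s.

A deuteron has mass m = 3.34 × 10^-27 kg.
3.48 × 10^-14 m

Using the de Broglie relation λ = h/(mv):

λ = h/(mv)
λ = (6.626 × 10^-34 J·s) / (3.34 × 10^-27 kg × 5.70 × 10^6 m/s)
λ = 3.48 × 10^-14 m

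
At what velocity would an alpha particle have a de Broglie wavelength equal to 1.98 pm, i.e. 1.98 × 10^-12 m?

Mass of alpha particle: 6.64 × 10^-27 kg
5.04 × 10^4 m/s

From λ = h/(mv), solve for v:

v = h/(mλ)
v = (6.626 × 10^-34 J·s) / (6.64 × 10^-27 kg × 1.98 × 10^-12 m)
v = 5.04 × 10^4 m/s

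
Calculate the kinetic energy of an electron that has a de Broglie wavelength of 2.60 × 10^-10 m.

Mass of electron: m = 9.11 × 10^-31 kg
3.56 × 10^-18 J (or 22.2 eV)

From λ = h/√(2mKE), we solve for KE:

λ² = h²/(2mKE)
KE = h²/(2mλ²)
KE = (6.626 × 10^-34 J·s)² / (2 × 9.11 × 10^-31 kg × (2.60 × 10^-10 m)²)
KE = 3.56 × 10^-18 J
KE = 22.2 eV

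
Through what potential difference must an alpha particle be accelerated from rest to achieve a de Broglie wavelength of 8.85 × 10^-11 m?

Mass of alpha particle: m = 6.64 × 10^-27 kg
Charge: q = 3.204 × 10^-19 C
1.32 × 10^-2 V

From λ = h/√(2mqV), we solve for V:

λ² = h²/(2mqV)
V = h²/(2mqλ²)
V = (6.626 × 10^-34 J·s)² / (2 × 6.64 × 10^-27 kg × 3.204 × 10^-19 C × (8.85 × 10^-11 m)²)
V = 1.32 × 10^-2 V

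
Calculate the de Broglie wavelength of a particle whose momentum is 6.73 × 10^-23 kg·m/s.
9.85 × 10^-12 m

Using the de Broglie relation λ = h/p:

λ = h/p
λ = (6.626 × 10^-34 J·s) / (6.73 × 10^-23 kg·m/s)
λ = 9.85 × 10^-12 m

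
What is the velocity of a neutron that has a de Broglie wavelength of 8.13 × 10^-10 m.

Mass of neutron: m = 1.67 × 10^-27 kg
4.88 × 10^2 m/s

From the de Broglie relation λ = h/(mv), we solve for v:

v = h/(mλ)
v = (6.626 × 10^-34 J·s) / (1.67 × 10^-27 kg × 8.13 × 10^-10 m)
v = 4.88 × 10^2 m/s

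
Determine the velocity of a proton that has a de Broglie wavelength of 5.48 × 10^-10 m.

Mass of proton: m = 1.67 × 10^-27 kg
7.24 × 10^2 m/s

From the de Broglie relation λ = h/(mv), we solve for v:

v = h/(mλ)
v = (6.626 × 10^-34 J·s) / (1.67 × 10^-27 kg × 5.48 × 10^-10 m)
v = 7.24 × 10^2 m/s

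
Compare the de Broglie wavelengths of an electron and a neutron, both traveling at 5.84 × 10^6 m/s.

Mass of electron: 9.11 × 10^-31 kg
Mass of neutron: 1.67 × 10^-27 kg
The electron has the longer wavelength.

Using λ = h/(mv), since both particles have the same velocity, the wavelength depends only on mass.

For electron: λ₁ = h/(m₁v) = 1.25 × 10^-10 m
For neutron: λ₂ = h/(m₂v) = 6.79 × 10^-14 m

Since λ ∝ 1/m at constant velocity, the lighter particle has the longer wavelength.

The electron has the longer de Broglie wavelength.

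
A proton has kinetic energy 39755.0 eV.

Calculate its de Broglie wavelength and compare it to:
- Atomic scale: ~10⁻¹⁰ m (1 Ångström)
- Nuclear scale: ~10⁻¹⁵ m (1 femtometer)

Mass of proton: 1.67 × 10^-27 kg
λ = 1.44 × 10^-13 m, which is between nuclear and atomic scales.

Using λ = h/√(2mKE):

KE = 39755.0 eV = 6.369 × 10^-15 J

λ = h/√(2mKE)
λ = (6.626 × 10^-34 J·s) / √(2 × 1.67 × 10^-27 kg × 6.369 × 10^-15 J)
λ = 1.44 × 10^-13 m

Comparison:
- Atomic scale (10⁻¹⁰ m): λ is 0.0014× this size
- Nuclear scale (10⁻¹⁵ m): λ is 1.4e+02× this size

The wavelength is between nuclear and atomic scales.

This wavelength is appropriate for probing atomic structure but too large for nuclear physics experiments.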